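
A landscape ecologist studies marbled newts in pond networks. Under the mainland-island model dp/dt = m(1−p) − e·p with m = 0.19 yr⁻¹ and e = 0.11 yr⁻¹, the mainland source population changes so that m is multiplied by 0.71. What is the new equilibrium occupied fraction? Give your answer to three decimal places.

0.551

Before: p* = 0.19/(0.19+0.11) = 0.6333.
After: m = 0.1349, e = 0.11; p* = 0.1349/0.2449 = 0.5508.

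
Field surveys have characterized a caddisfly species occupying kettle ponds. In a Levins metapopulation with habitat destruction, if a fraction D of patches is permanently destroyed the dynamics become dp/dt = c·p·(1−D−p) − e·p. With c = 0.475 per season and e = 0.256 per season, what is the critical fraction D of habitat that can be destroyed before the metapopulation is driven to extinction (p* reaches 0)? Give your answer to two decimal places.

The nontrivial equilibrium is p* = (1−D) − e/c; extinction occurs when this hits zero.
So D_crit = 1 − e/c = 1 − 0.256/0.475 = 1 − 0.5389 = 0.4611.
This equals the undisturbed p*, a classic result of Lande's extension.

0.46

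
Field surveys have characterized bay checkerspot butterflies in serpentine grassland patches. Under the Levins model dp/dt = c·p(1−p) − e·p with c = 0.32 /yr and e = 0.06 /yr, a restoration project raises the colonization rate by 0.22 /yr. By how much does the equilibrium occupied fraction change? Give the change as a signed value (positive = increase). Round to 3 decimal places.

Before: p* = 1 − 0.06/0.32 = 0.8125.
After the change, c = 0.54, e = 0.06, so p* = 1 − 0.06/0.54 = 0.8889.
Δp* = 0.8889 − 0.8125 = +0.0764.

0.076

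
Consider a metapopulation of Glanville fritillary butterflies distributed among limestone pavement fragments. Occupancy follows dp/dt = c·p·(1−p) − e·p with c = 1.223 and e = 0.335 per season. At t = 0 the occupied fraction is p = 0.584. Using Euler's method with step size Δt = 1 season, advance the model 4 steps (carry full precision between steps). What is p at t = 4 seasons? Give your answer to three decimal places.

Update rule: p ← p + [c·p·(1−p) − e·p]·Δt with Δt = 1.
  1  |  dp/dt·Δt = +0.101481  |  p_1 = 0.685481
  2  |  dp/dt·Δt = +0.034039  |  p_2 = 0.719520
  3  |  dp/dt·Δt = +0.005776  |  p_3 = 0.725296
  4  |  dp/dt·Δt = +0.000699  |  p_4 = 0.725994

0.726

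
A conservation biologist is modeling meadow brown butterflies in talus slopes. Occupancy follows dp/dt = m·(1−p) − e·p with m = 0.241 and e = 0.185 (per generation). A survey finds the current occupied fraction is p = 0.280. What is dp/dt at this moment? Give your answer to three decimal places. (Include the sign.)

Colonization term: m·(1−p) = 0.241×0.7200 = 0.17352.
Extinction term: e·p = 0.05180.
dp/dt = 0.17352 − 0.05180 = 0.12172.

0.122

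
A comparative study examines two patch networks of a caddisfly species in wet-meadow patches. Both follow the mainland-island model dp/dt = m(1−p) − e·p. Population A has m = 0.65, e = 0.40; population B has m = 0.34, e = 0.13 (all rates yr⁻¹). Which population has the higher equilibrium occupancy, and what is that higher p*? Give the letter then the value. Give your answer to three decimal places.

A: p*_A = m/(m+e) = 0.65/1.0500 = 0.6190.
B: p*_B = 0.34/0.4700 = 0.7234.
B is higher at 0.7234.

B, 0.723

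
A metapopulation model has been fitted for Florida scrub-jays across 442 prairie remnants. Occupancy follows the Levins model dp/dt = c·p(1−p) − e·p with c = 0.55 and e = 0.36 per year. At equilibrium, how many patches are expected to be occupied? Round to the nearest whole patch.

153

p* = 1 − e/c = 1 − 0.36/0.55 = 0.3455.
Expected occupied patches = N × p* = 442 × 0.3455 = 152.69 ≈ 153.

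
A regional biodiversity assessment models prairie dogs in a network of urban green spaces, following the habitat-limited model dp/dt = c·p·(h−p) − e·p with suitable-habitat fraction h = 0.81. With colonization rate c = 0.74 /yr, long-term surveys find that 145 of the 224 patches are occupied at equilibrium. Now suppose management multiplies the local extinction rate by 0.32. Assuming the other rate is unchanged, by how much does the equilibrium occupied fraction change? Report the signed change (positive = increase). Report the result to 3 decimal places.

Observed p* = 145/224 = 0.64732.
Balance c(h−p*) = e gives e = 0.74×(0.81 − 0.64732) = 0.12038.
New p* = 0.81 − e/c = 0.81 − 0.03852/0.74000 = 0.75795.
Δp* = 0.75795 − 0.64732 = +0.11063.

0.111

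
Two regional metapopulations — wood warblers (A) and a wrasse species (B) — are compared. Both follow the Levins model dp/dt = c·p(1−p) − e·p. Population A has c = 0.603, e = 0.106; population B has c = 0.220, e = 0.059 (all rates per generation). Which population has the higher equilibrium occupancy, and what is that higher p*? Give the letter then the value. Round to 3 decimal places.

A, 0.824

A: p*_A = 1 − 0.106/0.603 = 0.8242.
B: p*_B = 1 − 0.059/0.220 = 0.7318.
A is higher at 0.8242.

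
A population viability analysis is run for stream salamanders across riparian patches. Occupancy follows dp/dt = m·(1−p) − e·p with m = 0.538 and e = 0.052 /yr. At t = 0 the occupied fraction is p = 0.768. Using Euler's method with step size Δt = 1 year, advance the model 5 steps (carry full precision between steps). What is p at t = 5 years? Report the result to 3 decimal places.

Update rule: p ← p + [m·(1−p) − e·p]·Δt with Δt = 1.
  1  |  dp/dt·Δt = +0.084880  |  p_1 = 0.852880
  2  |  dp/dt·Δt = +0.034801  |  p_2 = 0.887681
  3  |  dp/dt·Δt = +0.014268  |  p_3 = 0.901949
  4  |  dp/dt·Δt = +0.005850  |  p_4 = 0.907799
  5  |  dp/dt·Δt = +0.002399  |  p_5 = 0.910198

0.910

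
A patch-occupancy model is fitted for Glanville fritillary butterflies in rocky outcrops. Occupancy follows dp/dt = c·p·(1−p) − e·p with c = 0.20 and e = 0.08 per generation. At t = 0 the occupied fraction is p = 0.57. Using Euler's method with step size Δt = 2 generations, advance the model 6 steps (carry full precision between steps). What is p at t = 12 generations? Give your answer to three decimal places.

Update rule: p ← p + [c·p·(1−p) − e·p]·Δt with Δt = 2.
step 1: Δp = +0.00684, p = 0.57684
step 2: Δp = +0.00534, p = 0.58218
step 3: Δp = +0.00415, p = 0.58633
step 4: Δp = +0.00321, p = 0.58954
step 5: Δp = +0.00247, p = 0.59201
step 6: Δp = +0.00189, p = 0.59390

0.594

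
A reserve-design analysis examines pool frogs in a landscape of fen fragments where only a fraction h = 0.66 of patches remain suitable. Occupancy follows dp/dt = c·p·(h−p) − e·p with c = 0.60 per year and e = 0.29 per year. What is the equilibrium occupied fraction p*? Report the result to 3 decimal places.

Setting dp/dt = 0 and dividing by p* gives c·(h−p*) = e.
So p* = h − e/c = 0.66 − 0.29/0.60 = 0.66 − 0.4833 = 0.1767.

0.177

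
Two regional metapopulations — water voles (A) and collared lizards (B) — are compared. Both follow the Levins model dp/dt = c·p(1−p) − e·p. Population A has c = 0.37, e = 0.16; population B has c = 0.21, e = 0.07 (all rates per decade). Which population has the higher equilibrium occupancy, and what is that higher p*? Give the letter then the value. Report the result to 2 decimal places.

A: p*_A = 1 − 0.16/0.37 = 0.5676.
B: p*_B = 1 − 0.07/0.21 = 0.6667.
B is higher at 0.6667.

B, 0.67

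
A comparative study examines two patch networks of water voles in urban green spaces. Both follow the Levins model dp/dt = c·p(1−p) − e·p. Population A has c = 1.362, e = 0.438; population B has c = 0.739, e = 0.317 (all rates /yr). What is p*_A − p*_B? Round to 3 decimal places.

A: p*_A = 1 − 0.438/1.362 = 0.6784.
B: p*_B = 1 − 0.317/0.739 = 0.5710.
p*_A − p*_B = 0.6784 − 0.5710 = 0.1074.

0.107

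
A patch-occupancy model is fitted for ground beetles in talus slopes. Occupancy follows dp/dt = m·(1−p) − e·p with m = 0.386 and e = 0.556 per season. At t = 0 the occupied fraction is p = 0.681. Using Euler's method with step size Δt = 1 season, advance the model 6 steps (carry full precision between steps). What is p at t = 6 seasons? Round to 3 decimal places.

Update rule: p ← p + [m·(1−p) − e·p]·Δt with Δt = 1.
step 1: Δp = -0.25550, p = 0.42550
step 2: Δp = -0.01482, p = 0.41068
step 3: Δp = -0.00086, p = 0.40982
step 4: Δp = -0.00005, p = 0.40977
step 5: Δp = -0.00000, p = 0.40977
step 6: Δp = -0.00000, p = 0.40977

0.410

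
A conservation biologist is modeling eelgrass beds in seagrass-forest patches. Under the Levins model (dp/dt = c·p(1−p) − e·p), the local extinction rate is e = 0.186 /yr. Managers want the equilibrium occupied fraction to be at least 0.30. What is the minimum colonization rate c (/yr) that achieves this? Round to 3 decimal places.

0.266

p* = 1 − e/c ≥ 0.30 requires e/c ≤ 0.7000, i.e. c ≥ e/0.7000.
c_min = 0.186/0.7000 = 0.2657.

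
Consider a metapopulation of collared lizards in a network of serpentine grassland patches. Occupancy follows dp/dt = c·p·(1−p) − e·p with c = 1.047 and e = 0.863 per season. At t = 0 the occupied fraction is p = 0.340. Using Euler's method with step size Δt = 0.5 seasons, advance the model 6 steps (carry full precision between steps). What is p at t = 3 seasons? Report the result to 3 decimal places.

0.238

Update rule: p ← p + [c·p·(1−p) − e·p]·Δt with Δt = 0.5.
t = 0.5: p = 0.34000 + (-0.02924) = 0.31076
t = 1: p = 0.31076 + (-0.02197) = 0.28880
t = 1.5: p = 0.28880 + (-0.01709) = 0.27170
t = 2: p = 0.27170 + (-0.01365) = 0.25805
t = 2.5: p = 0.25805 + (-0.01112) = 0.24693
t = 3: p = 0.24693 + (-0.00920) = 0.23773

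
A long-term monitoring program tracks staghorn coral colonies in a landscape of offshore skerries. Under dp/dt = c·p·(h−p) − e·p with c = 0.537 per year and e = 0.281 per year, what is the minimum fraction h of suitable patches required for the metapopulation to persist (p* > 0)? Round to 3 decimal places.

p* = h − e/c is positive only when h > e/c.
h_min = e/c = 0.281/0.537 = 0.5233.

0.523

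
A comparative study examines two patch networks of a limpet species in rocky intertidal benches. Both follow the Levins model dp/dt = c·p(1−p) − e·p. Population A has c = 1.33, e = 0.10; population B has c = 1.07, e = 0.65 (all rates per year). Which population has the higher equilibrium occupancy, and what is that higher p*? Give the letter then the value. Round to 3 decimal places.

A: p*_A = 1 − 0.10/1.33 = 0.9248.
B: p*_B = 1 − 0.65/1.07 = 0.3925.
A is higher at 0.9248.

A, 0.925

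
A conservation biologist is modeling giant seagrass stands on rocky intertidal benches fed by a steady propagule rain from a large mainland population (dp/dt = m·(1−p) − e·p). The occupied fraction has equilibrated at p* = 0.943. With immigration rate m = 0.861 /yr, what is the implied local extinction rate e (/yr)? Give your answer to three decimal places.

0.052

At equilibrium m(1−p*) = e·p*, so e = m(1−p*)/p*.
e = 0.861 × 0.0570 / 0.943 = 0.0520.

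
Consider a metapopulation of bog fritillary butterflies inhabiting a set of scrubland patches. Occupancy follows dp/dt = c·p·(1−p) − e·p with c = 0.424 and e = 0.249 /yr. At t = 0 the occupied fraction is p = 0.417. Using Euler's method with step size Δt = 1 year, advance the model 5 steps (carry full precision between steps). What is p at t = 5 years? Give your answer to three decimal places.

0.414

Update rule: p ← p + [c·p·(1−p) − e·p]·Δt with Δt = 1.
p: 0.41700 → 0.41625  (Δp = -0.00075)
p: 0.41625 → 0.41563  (Δp = -0.00062)
p: 0.41563 → 0.41512  (Δp = -0.00051)
p: 0.41512 → 0.41470  (Δp = -0.00042)
p: 0.41470 → 0.41435  (Δp = -0.00035)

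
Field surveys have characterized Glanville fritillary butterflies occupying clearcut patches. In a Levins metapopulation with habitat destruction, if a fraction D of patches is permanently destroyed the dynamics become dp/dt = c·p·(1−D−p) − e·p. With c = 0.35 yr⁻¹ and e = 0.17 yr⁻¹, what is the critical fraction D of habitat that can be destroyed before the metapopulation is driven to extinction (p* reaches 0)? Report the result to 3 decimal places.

The nontrivial equilibrium is p* = (1−D) − e/c; extinction occurs when this hits zero.
So D_crit = 1 − e/c = 1 − 0.17/0.35 = 1 − 0.4857 = 0.5143.
Note this equals the original equilibrium occupancy — the Levins extinction-debt result.

0.514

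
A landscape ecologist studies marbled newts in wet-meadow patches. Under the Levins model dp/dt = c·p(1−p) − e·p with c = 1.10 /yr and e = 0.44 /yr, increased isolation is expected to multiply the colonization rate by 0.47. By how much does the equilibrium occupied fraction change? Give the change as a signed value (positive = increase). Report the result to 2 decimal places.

-0.45

Before: p* = 1 − 0.44/1.10 = 0.6000.
After the change, c = 0.517, e = 0.44, so p* = 1 − 0.44/0.517 = 0.1489.
Δp* = 0.1489 − 0.6000 = -0.4511.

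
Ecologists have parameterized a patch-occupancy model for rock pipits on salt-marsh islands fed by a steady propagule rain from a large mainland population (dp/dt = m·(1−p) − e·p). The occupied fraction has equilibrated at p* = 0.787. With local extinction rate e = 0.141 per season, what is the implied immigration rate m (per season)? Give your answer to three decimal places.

At equilibrium m(1−p*) = e·p*, so m = e·p*/(1−p*).
m = 0.141 × 0.787 / 0.2130 = 0.1110/0.2130 = 0.5210.

0.521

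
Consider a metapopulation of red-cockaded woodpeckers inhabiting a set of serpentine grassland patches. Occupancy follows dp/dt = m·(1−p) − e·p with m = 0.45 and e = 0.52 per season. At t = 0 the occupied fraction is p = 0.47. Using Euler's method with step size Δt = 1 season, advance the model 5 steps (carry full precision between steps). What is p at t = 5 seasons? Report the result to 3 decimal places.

0.464

Update rule: p ← p + [m·(1−p) − e·p]·Δt with Δt = 1.
t = 1: p = 0.47000 + (-0.00590) = 0.46410
t = 2: p = 0.46410 + (-0.00018) = 0.46392
t = 3: p = 0.46392 + (-0.00001) = 0.46392
t = 4: p = 0.46392 + (-0.00000) = 0.46392
t = 5: p = 0.46392 + (-0.00000) = 0.46392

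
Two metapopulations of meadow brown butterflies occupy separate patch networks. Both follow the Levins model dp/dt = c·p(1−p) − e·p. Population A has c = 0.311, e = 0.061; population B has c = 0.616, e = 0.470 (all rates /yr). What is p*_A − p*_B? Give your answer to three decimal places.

0.567

A: p*_A = 1 − 0.061/0.311 = 0.8039.
B: p*_B = 1 − 0.470/0.616 = 0.2370.
p*_A − p*_B = 0.8039 − 0.2370 = 0.5668.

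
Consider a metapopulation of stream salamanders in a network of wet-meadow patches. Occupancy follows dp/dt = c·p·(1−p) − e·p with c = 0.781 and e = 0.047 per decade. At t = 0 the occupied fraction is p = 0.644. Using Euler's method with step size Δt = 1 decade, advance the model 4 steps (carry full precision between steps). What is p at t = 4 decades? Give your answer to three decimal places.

0.935

Update rule: p ← p + [c·p·(1−p) − e·p]·Δt with Δt = 1.
t = 1: p = 0.64400 + (+0.14879) = 0.79279
t = 2: p = 0.79279 + (+0.09104) = 0.88383
t = 3: p = 0.88383 + (+0.03865) = 0.92248
t = 4: p = 0.92248 + (+0.01250) = 0.93497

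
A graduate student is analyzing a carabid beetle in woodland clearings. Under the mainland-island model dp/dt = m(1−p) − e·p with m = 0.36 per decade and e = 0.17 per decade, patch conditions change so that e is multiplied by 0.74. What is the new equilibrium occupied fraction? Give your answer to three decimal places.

0.741

Before: p* = 0.36/(0.36+0.17) = 0.6792.
After: m = 0.36, e = 0.1258; p* = 0.36/0.4858 = 0.7410.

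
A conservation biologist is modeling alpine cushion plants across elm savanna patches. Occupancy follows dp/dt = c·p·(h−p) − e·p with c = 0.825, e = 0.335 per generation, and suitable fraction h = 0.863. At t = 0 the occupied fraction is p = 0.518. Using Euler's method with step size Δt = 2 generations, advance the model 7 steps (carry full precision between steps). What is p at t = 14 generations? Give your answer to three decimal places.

Update rule: p ← p + [c·p·(h−p) − e·p]·Δt with Δt = 2.
  1  |  dp/dt·Δt = -0.052189  |  p_1 = 0.465811
  2  |  dp/dt·Δt = -0.006819  |  p_2 = 0.458992
  3  |  dp/dt·Δt = -0.001555  |  p_3 = 0.457438
  4  |  dp/dt·Δt = -0.000376  |  p_4 = 0.457062
  5  |  dp/dt·Δt = -0.000092  |  p_5 = 0.456969
  6  |  dp/dt·Δt = -0.000023  |  p_6 = 0.456947
  7  |  dp/dt·Δt = -0.000006  |  p_7 = 0.456941

0.457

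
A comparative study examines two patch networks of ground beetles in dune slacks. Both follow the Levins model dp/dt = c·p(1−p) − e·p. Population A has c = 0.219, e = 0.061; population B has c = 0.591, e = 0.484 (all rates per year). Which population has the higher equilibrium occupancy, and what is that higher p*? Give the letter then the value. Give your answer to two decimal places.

A, 0.72

A: p*_A = 1 − 0.061/0.219 = 0.7215.
B: p*_B = 1 − 0.484/0.591 = 0.1810.
A is higher at 0.7215.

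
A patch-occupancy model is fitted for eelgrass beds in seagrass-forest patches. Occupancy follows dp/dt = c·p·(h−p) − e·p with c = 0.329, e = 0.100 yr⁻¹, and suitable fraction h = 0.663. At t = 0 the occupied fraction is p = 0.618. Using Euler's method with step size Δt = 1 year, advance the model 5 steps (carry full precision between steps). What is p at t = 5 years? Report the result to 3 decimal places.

Update rule: p ← p + [c·p·(h−p) − e·p]·Δt with Δt = 1.
  1  |  dp/dt·Δt = -0.052651  |  p_1 = 0.565349
  2  |  dp/dt·Δt = -0.038372  |  p_2 = 0.526978
  3  |  dp/dt·Δt = -0.029115  |  p_3 = 0.497863
  4  |  dp/dt·Δt = -0.022737  |  p_4 = 0.475125
  5  |  dp/dt·Δt = -0.018145  |  p_5 = 0.456981

0.457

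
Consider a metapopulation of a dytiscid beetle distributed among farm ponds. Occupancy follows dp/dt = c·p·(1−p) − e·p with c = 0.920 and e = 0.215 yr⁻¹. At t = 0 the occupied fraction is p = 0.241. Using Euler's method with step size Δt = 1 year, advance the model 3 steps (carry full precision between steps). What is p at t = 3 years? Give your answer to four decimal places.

Update rule: p ← p + [c·p·(1−p) − e·p]·Δt with Δt = 1.
  1  |  dp/dt·Δt = +0.116470  |  p_1 = 0.357470
  2  |  dp/dt·Δt = +0.134454  |  p_2 = 0.491925
  3  |  dp/dt·Δt = +0.124176  |  p_3 = 0.616101

0.6161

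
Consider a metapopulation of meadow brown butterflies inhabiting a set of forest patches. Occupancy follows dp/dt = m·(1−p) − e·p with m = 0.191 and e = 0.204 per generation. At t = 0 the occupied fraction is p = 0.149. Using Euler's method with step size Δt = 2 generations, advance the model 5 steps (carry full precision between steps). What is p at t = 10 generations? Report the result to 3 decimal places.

Update rule: p ← p + [m·(1−p) − e·p]·Δt with Δt = 2.
t = 2: p = 0.14900 + (+0.26429) = 0.41329
t = 4: p = 0.41329 + (+0.05550) = 0.46879
t = 6: p = 0.46879 + (+0.01166) = 0.48045
t = 8: p = 0.48045 + (+0.00245) = 0.48289
t = 10: p = 0.48289 + (+0.00051) = 0.48341

0.483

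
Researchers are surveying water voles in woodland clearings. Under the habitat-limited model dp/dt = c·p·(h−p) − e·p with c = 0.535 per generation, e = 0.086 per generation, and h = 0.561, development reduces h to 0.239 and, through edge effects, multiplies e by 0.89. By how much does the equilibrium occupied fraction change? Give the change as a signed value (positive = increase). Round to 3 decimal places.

-0.304

Before: p* = h − e/c = 0.561 − 0.086/0.535 = 0.561 − 0.1607 = 0.4003.
After: c = 0.535, e = 0.07654, h = 0.239; p* = 0.239 − 0.07654/0.535 = 0.0959.
Δp* = 0.0959 − 0.4003 = -0.3043.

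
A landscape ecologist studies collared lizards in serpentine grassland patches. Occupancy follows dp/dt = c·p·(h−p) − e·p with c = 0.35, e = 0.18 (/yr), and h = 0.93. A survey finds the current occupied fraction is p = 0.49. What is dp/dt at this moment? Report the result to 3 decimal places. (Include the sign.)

-0.013

Colonization term: c·p·(h−p) = 0.35×0.49×0.4400 = 0.07546.
Extinction term: e·p = 0.08820.
dp/dt = 0.07546 − 0.08820 = -0.01274.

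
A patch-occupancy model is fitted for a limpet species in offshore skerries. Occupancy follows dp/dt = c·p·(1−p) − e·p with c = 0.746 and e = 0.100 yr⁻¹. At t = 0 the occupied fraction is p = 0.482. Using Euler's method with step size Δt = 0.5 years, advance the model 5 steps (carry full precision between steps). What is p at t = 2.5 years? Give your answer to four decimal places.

0.7605

Update rule: p ← p + [c·p·(1−p) − e·p]·Δt with Δt = 0.5.
t = 0.5: p = 0.48200 + (+0.06903) = 0.55103
t = 1: p = 0.55103 + (+0.06473) = 0.61576
t = 1.5: p = 0.61576 + (+0.05746) = 0.67322
t = 2: p = 0.67322 + (+0.04840) = 0.72162
t = 2.5: p = 0.72162 + (+0.03885) = 0.76047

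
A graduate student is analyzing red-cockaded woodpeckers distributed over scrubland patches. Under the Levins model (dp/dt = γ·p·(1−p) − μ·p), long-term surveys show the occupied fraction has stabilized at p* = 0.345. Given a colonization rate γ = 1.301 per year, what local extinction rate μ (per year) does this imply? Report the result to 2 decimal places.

0.85

At equilibrium γ(1−p*) = μ.
μ = 1.301 × (1 − 0.345) = 1.301 × 0.6550 = 0.8522.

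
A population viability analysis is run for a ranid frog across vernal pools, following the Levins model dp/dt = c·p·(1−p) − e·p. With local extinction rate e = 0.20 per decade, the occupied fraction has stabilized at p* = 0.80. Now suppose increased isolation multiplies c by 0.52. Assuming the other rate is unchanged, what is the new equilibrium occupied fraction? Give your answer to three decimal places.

0.615

Balance c(1−p*) = e gives c = e/(1 − 0.80000) = 0.20/0.20000 = 1.00000.
New p* = 1 − e/c = 1 − 0.20000/0.52000 = 0.61538.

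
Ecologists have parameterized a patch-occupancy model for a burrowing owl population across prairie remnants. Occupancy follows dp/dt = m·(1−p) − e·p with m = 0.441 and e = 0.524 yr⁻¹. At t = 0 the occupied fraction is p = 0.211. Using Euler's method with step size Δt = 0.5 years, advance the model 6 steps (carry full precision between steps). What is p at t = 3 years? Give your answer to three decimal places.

Update rule: p ← p + [m·(1−p) − e·p]·Δt with Δt = 0.5.
p: 0.21100 → 0.32969  (Δp = +0.11869)
p: 0.32969 → 0.39112  (Δp = +0.06142)
p: 0.39112 → 0.42290  (Δp = +0.03179)
p: 0.42290 → 0.43935  (Δp = +0.01645)
p: 0.43935 → 0.44786  (Δp = +0.00851)
p: 0.44786 → 0.45227  (Δp = +0.00441)

0.452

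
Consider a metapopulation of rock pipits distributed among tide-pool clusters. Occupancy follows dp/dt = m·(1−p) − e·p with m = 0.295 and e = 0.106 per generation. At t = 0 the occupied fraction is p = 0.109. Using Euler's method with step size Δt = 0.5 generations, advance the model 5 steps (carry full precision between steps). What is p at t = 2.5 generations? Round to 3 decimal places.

0.531

Update rule: p ← p + [m·(1−p) − e·p]·Δt with Δt = 0.5.
  1  |  dp/dt·Δt = +0.125645  |  p_1 = 0.234646
  2  |  dp/dt·Δt = +0.100454  |  p_2 = 0.335099
  3  |  dp/dt·Δt = +0.080313  |  p_3 = 0.415412
  4  |  dp/dt·Δt = +0.064210  |  p_4 = 0.479622
  5  |  dp/dt·Δt = +0.051336  |  p_5 = 0.530958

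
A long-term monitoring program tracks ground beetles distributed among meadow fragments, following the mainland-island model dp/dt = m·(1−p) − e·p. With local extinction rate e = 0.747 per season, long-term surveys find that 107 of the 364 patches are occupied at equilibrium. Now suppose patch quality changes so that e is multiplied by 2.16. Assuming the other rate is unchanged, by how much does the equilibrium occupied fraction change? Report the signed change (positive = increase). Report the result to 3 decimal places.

Observed p* = 107/364 = 0.29396.
Balance m(1−p*) = e·p* gives m = e·p*/(1−p*) = 0.747×0.29396/0.70604 = 0.31101.
New p* = m/(m+e) = 0.31101/(0.31101+1.61352) = 0.16160.
Δp* = 0.16160 − 0.29396 = -0.13236.

-0.132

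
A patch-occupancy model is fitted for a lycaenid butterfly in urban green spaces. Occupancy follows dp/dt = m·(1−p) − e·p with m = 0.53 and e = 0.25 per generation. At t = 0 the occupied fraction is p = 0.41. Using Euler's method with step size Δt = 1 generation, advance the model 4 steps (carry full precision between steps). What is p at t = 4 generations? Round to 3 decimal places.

Update rule: p ← p + [m·(1−p) − e·p]·Δt with Δt = 1.
t = 1: p = 0.41000 + (+0.21020) = 0.62020
t = 2: p = 0.62020 + (+0.04624) = 0.66644
t = 3: p = 0.66644 + (+0.01017) = 0.67662
t = 4: p = 0.67662 + (+0.00224) = 0.67886

0.679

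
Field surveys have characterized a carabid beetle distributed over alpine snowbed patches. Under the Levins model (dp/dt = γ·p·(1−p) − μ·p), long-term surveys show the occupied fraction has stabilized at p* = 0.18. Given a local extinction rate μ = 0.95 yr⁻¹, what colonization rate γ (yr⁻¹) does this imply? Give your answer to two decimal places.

At equilibrium γ(1−p*) = μ, so γ = μ/(1−p*).
γ = 0.95/(1 − 0.18) = 0.95/0.8200 = 1.1585.

1.16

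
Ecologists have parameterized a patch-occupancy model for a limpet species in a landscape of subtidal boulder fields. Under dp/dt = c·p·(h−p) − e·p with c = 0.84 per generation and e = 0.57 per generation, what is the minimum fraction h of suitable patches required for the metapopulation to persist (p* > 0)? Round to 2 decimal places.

p* = h − e/c is positive only when h > e/c.
h_min = e/c = 0.57/0.84 = 0.6786.

0.68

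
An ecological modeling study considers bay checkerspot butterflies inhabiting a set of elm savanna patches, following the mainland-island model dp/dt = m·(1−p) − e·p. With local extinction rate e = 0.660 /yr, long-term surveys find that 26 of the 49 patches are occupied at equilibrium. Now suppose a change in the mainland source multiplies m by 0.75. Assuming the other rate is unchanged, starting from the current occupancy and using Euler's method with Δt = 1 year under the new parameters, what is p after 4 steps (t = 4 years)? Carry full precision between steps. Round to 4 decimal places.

0.4590

Observed p* = 26/49 = 0.53061.
Balance m(1−p*) = e·p* gives m = e·p*/(1−p*) = 0.660×0.53061/0.46939 = 0.74609.
Starting from p₀ = 0.53061; update p ← p + (dp/dt)·Δt with the new parameters.
p: 0.53061 → 0.44306  (Δp = -0.08755)
p: 0.44306 → 0.46228  (Δp = +0.01922)
p: 0.46228 → 0.45806  (Δp = -0.00422)
p: 0.45806 → 0.45899  (Δp = +0.00093)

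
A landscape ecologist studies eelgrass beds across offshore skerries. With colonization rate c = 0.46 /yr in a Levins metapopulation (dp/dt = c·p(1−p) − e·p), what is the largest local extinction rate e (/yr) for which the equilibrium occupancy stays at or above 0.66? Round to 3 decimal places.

0.156

1 − e/c ≥ 0.66 ⇒ e ≤ c(1 − 0.66) = 0.46 × 0.3400.
e_max = 0.1564.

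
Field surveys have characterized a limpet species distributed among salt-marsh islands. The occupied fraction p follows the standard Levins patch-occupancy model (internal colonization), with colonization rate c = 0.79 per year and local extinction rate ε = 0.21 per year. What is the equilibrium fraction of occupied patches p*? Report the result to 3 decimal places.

Setting dp/dt = 0 and dividing through by p* gives c·(1−p*) = ε.
So p* = 1 − ε/c = 1 − 0.21/0.79 = 1 − 0.2658 = 0.7342.

0.734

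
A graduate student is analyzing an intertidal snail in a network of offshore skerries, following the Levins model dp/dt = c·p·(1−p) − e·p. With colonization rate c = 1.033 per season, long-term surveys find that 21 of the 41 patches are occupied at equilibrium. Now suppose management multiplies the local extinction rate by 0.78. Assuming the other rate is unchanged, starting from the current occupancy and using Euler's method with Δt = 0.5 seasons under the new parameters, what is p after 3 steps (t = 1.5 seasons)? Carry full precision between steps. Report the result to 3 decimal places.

0.579

Observed p* = 21/41 = 0.51220.
Balance c(1−p*) = e gives e = 1.033×(1 − 0.51220) = 0.50390.
Starting from p₀ = 0.51220; update p ← p + (dp/dt)·Δt with the new parameters.
  1  |  dp/dt·Δt = +0.028391  |  p_1 = 0.540586
  2  |  dp/dt·Δt = +0.022037  |  p_2 = 0.562623
  3  |  dp/dt·Δt = +0.016532  |  p_3 = 0.579155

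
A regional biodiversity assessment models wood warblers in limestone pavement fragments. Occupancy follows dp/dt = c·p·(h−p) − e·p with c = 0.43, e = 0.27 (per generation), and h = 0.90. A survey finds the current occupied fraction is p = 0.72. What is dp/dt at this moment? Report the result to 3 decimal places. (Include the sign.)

Colonization term: c·p·(h−p) = 0.43×0.72×0.1800 = 0.05573.
Extinction term: e·p = 0.19440.
dp/dt = 0.05573 − 0.19440 = -0.13867.

-0.139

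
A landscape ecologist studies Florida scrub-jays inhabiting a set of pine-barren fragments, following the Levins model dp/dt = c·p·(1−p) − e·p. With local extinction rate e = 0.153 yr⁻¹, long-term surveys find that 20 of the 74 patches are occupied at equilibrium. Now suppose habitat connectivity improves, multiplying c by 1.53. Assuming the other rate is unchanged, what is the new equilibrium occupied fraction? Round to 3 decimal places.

0.523

Observed p* = 20/74 = 0.27027.
Balance c(1−p*) = e gives c = e/(1 − 0.27027) = 0.153/0.72973 = 0.20967.
New p* = 1 − e/c = 1 − 0.15300/0.32080 = 0.52307.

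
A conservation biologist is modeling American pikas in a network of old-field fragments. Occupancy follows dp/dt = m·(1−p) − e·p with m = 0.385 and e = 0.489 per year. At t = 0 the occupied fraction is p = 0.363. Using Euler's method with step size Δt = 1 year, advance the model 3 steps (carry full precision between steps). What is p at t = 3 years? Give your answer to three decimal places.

0.440

Update rule: p ← p + [m·(1−p) − e·p]·Δt with Δt = 1.
t = 1: p = 0.36300 + (+0.06774) = 0.43074
t = 2: p = 0.43074 + (+0.00853) = 0.43927
t = 3: p = 0.43927 + (+0.00108) = 0.44035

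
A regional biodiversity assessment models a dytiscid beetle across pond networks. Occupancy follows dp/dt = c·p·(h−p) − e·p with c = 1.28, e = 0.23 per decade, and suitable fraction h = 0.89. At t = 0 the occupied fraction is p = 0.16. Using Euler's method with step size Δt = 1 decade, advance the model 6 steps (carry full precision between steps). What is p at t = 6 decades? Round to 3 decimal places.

0.710

Update rule: p ← p + [c·p·(h−p) − e·p]·Δt with Δt = 1.
p: 0.16000 → 0.27270  (Δp = +0.11270)
p: 0.27270 → 0.42546  (Δp = +0.15275)
p: 0.42546 → 0.58058  (Δp = +0.15513)
p: 0.58058 → 0.67699  (Δp = +0.09641)
p: 0.67699 → 0.70587  (Δp = +0.02887)
p: 0.70587 → 0.70988  (Δp = +0.00402)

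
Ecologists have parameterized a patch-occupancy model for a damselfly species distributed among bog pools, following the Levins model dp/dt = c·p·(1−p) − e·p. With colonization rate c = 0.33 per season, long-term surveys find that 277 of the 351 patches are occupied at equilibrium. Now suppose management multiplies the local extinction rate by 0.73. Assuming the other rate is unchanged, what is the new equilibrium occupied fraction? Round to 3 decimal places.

0.846

Observed p* = 277/351 = 0.78917.
Balance c(1−p*) = e gives e = 0.33×(1 − 0.78917) = 0.06957.
New p* = 1 − e/c = 1 − 0.05079/0.33000 = 0.84609.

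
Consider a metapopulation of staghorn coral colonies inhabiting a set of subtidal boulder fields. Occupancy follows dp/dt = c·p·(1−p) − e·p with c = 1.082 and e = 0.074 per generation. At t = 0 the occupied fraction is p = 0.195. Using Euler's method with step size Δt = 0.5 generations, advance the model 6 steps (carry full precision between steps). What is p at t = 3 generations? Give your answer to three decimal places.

Update rule: p ← p + [c·p·(1−p) − e·p]·Δt with Δt = 0.5.
t = 0.5: p = 0.19500 + (+0.07771) = 0.27271
t = 1: p = 0.27271 + (+0.09721) = 0.36992
t = 1.5: p = 0.36992 + (+0.11241) = 0.48233
t = 2: p = 0.48233 + (+0.11723) = 0.59956
t = 2.5: p = 0.59956 + (+0.10770) = 0.70727
t = 3: p = 0.70727 + (+0.08584) = 0.79311

0.793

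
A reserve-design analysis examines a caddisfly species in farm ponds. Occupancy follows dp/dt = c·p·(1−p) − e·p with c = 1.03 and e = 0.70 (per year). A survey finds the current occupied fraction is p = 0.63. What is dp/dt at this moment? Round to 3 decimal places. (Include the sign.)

-0.201

Colonization term: c·p·(1−p) = 1.03×0.63×0.3700 = 0.24009.
Extinction term: e·p = 0.44100.
dp/dt = 0.24009 − 0.44100 = -0.20091.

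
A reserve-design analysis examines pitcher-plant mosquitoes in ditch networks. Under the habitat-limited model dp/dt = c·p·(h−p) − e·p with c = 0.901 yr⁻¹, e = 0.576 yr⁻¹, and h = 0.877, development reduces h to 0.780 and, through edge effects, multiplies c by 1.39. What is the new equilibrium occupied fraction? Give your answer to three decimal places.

Before: p* = h − e/c = 0.877 − 0.576/0.901 = 0.877 − 0.6393 = 0.2377.
After: c = 1.25239, e = 0.576, h = 0.780; p* = 0.780 − 0.576/1.25239 = 0.3201.

0.320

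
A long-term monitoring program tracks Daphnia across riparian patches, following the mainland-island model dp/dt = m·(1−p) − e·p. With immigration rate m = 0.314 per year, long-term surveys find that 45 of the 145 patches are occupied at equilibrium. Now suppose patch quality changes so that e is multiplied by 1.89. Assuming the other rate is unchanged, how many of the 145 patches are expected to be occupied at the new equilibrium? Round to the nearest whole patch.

Observed p* = 45/145 = 0.31034.
Balance m(1−p*) = e·p* gives e = m(1−p*)/p* = 0.314×0.68966/0.31034 = 0.69779.
New p* = m/(m+e) = 0.31400/(0.31400+1.31882) = 0.19231.
Expected occupied = 145 × 0.19231 = 27.88 ≈ 28.

28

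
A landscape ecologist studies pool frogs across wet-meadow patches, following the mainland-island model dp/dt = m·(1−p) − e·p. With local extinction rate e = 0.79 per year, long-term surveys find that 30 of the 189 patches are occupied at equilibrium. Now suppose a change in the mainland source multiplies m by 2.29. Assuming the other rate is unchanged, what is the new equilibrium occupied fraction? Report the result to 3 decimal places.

Observed p* = 30/189 = 0.15873.
Balance m(1−p*) = e·p* gives m = e·p*/(1−p*) = 0.79×0.15873/0.84127 = 0.14906.
New p* = m/(m+e) = 0.34135/(0.34135+0.79000) = 0.30172.

0.302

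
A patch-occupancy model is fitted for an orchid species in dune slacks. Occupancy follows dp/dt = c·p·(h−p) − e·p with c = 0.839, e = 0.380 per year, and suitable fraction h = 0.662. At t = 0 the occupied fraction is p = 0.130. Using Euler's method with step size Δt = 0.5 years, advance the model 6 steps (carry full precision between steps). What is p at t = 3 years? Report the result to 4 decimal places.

0.1541

Update rule: p ← p + [c·p·(h−p) − e·p]·Δt with Δt = 0.5.
t = 0.5: p = 0.13000 + (+0.00431) = 0.13431
t = 1: p = 0.13431 + (+0.00421) = 0.13853
t = 1.5: p = 0.13853 + (+0.00410) = 0.14263
t = 2: p = 0.14263 + (+0.00398) = 0.14660
t = 2.5: p = 0.14660 + (+0.00384) = 0.15044
t = 3: p = 0.15044 + (+0.00370) = 0.15414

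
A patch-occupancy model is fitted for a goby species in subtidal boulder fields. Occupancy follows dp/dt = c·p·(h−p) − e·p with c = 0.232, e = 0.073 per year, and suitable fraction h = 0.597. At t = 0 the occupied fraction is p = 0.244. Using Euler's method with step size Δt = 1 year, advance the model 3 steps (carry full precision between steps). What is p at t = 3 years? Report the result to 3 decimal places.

0.250

Update rule: p ← p + [c·p·(h−p) − e·p]·Δt with Δt = 1.
t = 1: p = 0.24400 + (+0.00217) = 0.24617
t = 2: p = 0.24617 + (+0.00207) = 0.24824
t = 3: p = 0.24824 + (+0.00196) = 0.25020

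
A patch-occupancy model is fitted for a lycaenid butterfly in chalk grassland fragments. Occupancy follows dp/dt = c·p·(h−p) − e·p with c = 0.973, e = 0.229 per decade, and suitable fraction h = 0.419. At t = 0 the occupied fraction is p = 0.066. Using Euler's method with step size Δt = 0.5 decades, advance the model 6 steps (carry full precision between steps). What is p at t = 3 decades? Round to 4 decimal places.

Update rule: p ← p + [c·p·(h−p) − e·p]·Δt with Δt = 0.5.
step 1: Δp = +0.00378, p = 0.06978
step 2: Δp = +0.00387, p = 0.07364
step 3: Δp = +0.00394, p = 0.07758
step 4: Δp = +0.00400, p = 0.08159
step 5: Δp = +0.00405, p = 0.08564
step 6: Δp = +0.00408, p = 0.08972

0.0897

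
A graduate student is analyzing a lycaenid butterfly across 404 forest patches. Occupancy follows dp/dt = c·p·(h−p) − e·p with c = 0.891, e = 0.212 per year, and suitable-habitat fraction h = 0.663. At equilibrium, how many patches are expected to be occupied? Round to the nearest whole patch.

p* = h − e/c = 0.663 − 0.2379 = 0.4251.
Expected occupied patches = N × p* = 404 × 0.4251 = 171.73 ≈ 172.

172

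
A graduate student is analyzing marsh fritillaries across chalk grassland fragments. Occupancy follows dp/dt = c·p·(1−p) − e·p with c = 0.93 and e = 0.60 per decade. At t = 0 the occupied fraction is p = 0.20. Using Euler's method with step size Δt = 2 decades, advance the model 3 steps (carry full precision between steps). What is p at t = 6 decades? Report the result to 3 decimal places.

0.333

Update rule: p ← p + [c·p·(1−p) − e·p]·Δt with Δt = 2.
step 1: Δp = +0.05760, p = 0.25760
step 2: Δp = +0.04659, p = 0.30419
step 3: Δp = +0.02866, p = 0.33285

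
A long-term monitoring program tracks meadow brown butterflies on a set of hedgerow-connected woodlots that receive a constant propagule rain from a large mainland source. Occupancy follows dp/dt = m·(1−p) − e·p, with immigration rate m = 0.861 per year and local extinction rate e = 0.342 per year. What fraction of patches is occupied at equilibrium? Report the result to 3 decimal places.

Setting dp/dt = 0: m − m·p* = e·p*, so m = (m+e)·p*.
p* = m/(m+e) = 0.861/(0.861+0.342) = 0.861/1.2030 = 0.7157.

0.716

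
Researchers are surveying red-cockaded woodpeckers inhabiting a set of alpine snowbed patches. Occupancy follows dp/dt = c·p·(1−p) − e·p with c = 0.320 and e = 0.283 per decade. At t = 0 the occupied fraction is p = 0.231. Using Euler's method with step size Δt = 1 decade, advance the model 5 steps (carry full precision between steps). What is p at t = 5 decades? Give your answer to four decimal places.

Update rule: p ← p + [c·p·(1−p) − e·p]·Δt with Δt = 1.
p: 0.23100 → 0.22247  (Δp = -0.00853)
p: 0.22247 → 0.21486  (Δp = -0.00761)
p: 0.21486 → 0.20804  (Δp = -0.00682)
p: 0.20804 → 0.20189  (Δp = -0.00615)
p: 0.20189 → 0.19632  (Δp = -0.00557)

0.1963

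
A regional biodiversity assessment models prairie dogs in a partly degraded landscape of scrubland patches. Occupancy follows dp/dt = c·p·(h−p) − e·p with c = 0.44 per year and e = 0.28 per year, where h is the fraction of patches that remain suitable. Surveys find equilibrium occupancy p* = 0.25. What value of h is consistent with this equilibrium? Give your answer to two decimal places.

0.89

At equilibrium c(h−p*) = e, so h = p* + e/c.
h = 0.25 + 0.28/0.44 = 0.25 + 0.6364 = 0.8864.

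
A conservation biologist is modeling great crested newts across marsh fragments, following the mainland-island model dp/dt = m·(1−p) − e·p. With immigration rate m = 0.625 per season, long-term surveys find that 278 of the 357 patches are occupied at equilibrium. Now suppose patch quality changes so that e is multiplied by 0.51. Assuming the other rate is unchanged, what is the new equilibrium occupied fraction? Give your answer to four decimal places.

0.8734

Observed p* = 278/357 = 0.77871.
Balance m(1−p*) = e·p* gives e = m(1−p*)/p* = 0.625×0.22129/0.77871 = 0.17761.
New p* = m/(m+e) = 0.62500/(0.62500+0.09058) = 0.87342.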